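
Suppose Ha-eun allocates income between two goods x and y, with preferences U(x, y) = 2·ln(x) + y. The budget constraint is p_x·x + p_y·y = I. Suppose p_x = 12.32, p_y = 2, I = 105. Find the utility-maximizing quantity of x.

MU_x = 2/x, MU_y = 1. Tangency: 2/x = p_x/p_y.
So x*(p_x,p_y) = 2·p_y/p_x, independent of income; and y* = (I − 2·p_y)/p_y.
At the given prices: x* = 2·2/12.32 = 0.3247.

x* = 0.3247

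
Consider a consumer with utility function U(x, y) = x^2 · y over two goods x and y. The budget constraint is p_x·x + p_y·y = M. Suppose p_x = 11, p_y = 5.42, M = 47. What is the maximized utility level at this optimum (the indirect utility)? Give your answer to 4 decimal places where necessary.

Demand: x*(p_x,p_y,M) = 2/3·M/p_x and y* = 1/3·M/p_y.
At p_x=11, p_y=5.42, M=47: x* = 2/3·47/11 = 2.8485, y* = 2.8905.
Utility at the optimum: U(2.8485, 2.8905) = 23.4534.

V = 23.4534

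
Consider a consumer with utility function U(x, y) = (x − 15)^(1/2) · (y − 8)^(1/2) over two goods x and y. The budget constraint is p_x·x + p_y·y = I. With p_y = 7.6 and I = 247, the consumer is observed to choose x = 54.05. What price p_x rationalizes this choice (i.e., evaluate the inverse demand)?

This is Cobb-Douglas in (x−15, y−8): tangency gives 0.5·p_y·(y−8) = 0.5·p_x·(x−15).
Substituting into the budget: x* = 15 + 0.5·(I − 15·p_x − 8·p_y)/p_x, and y* = 8 + 0.5·(…)/p_y.
Set x* = 54.05 in the demand function and solve for p_x: p_x = 2.

p_x = 2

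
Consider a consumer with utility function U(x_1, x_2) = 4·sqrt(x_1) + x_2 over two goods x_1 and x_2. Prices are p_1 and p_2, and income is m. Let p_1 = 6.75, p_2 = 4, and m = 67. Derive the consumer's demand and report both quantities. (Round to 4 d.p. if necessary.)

x_1* = 1.4047, x_2* = 14.3796

Utility is quasi-linear in x_2; the FOC for x_1 is 2/√x_1 = p_1/p_2.
Thus x_1* = (2·p_2/p_1)² — independent of m — with the rest of income spent on x_2.
Plugging in: x_1* = (2·4/6.75)² = 1.4047, x_2* = 14.3796.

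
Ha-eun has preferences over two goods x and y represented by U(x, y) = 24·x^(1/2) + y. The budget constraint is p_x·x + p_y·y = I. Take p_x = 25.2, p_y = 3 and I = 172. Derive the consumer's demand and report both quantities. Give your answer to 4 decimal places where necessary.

x* = 2.0408, y* = 40.1905

Solve: √x = 12·p_y/p_x, so x*(p_x,p_y) = (12·p_y/p_x)², and y* = (I − p_x·x*)/p_y.
Plugging in: x* = (12·3/25.2)² = 2.0408, y* = 40.1905.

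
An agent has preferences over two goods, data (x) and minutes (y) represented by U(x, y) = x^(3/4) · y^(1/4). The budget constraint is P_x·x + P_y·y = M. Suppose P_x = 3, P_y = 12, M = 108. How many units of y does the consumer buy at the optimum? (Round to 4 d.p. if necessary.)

MU_x/MU_y = (0.75·y)/(0.25·x); tangency sets this equal to P_x/P_y.
So 0.75·P_y·y = 0.25·P_x·x; combined with the budget, a share 0.75 of income goes to x.
Demand: x*(P_x,P_y,M) = 0.75·M/P_x and y* = 0.25·M/P_y.
At P_x=3, P_y=12, M=108: y* = 0.25·108/12 = 2.25.

y* = 2.25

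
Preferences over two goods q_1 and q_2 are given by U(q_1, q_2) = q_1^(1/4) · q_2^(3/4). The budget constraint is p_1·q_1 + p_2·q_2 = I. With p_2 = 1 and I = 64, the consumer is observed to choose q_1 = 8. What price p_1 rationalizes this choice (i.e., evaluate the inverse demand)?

Tangency: MRS = (1/3)·q_2/q_1 = p_1/p_2.
Rearranging, p_2·q_2 = 3·p_1·q_1. Substituting into the budget gives p_1·q_1·(1 + 3) = I.
Demand: q_1*(p_1,p_2,I) = 0.25·I/p_1 and q_2* = 0.75·I/p_2.
Set q_1* = 8 in the demand function and solve for p_1: p_1 = 2.

p_1 = 2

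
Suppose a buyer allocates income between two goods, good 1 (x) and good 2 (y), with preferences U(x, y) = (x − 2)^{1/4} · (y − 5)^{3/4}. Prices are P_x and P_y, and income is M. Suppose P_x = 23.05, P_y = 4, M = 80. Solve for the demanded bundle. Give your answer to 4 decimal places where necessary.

This is Cobb-Douglas in (x−2, y−5): tangency gives 0.25·P_y·(y−5) = 0.75·P_x·(x−2).
After buying the subsistence bundle (2, 5), a share 0.25 of the remaining income goes to x: x* = 2 + 0.25·(M − 2P_x − 5P_y)/P_x.
Discretionary income = 80 − 2·23.05 − 5·4 = 13.9; x* = 2 + 0.25·13.9/23.05 = 2.1508; y* = 5 + 0.75·13.9/4 = 7.6063.

x* = 2.1508, y* = 7.6063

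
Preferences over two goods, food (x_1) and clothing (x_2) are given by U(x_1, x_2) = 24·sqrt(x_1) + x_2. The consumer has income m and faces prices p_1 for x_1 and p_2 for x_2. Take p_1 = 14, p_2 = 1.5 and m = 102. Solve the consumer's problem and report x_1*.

x_1* = 1.6531

Utility is quasi-linear in x_2; the FOC for x_1 is 12/√x_1 = p_1/p_2.
Solve: √x_1 = 12·p_2/p_1, so x_1*(p_1,p_2) = (12·p_2/p_1)², and x_2* = (m − p_1·x_1*)/p_2.
Plugging in: x_1* = (12·1.5/14)² = 1.6531.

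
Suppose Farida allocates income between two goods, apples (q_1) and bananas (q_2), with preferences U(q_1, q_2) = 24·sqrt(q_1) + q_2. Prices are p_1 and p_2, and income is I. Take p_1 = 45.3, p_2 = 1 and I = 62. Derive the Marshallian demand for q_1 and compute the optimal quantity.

q_1* = 0.0702

Utility is quasi-linear in q_2; the FOC for q_1 is 12/√q_1 = p_1/p_2.
Solve: √q_1 = 12·p_2/p_1, so q_1*(p_1,p_2) = (12·p_2/p_1)², and q_2* = (I − p_1·q_1*)/p_2.
Plugging in: q_1* = (12·1/45.3)² = 0.0702.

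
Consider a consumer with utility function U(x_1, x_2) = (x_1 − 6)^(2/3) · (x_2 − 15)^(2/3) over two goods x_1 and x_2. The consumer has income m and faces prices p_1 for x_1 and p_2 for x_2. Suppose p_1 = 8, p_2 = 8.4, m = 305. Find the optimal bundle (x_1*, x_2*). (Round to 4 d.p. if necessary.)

This is Cobb-Douglas in (x_1−6, x_2−15): tangency gives 2/3·p_2·(x_2−15) = 2/3·p_1·(x_1−6).
Substituting into the budget: x_1* = 6 + 0.5·(m − 6·p_1 − 15·p_2)/p_1, and x_2* = 15 + 0.5·(…)/p_2.
Discretionary income = 305 − 6·8 − 15·8.4 = 131; x_1* = 6 + 0.5·131/8 = 14.1875; x_2* = 15 + 0.5·131/8.4 = 22.7976.

x_1* = 14.1875, x_2* = 22.7976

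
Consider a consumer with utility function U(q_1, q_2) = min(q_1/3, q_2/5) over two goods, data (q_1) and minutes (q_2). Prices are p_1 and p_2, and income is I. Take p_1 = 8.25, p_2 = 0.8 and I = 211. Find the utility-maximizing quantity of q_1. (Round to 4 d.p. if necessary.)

q_1* = 22.0174

Leontief preferences: the optimum is at the kink where q_1/3 = q_2/5, i.e. q_2 = (5/3)·q_1.
Budget: p_1·q_1 + p_2·(5/3)·q_1 = I, so (3·p_1 + 5·p_2)·q_1 = 3·I.
Demand: q_1*(p_1,p_2,I) = 3·I/(3·p_1 + 5·p_2), q_2* = 5·I/(3·p_1 + 5·p_2).
Here 3·8.25 + 5·0.8 = 28.75, giving q_1* = 22.0174.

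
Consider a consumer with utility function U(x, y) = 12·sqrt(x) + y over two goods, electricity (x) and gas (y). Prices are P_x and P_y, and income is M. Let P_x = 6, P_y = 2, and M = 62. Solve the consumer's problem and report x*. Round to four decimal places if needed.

Set MRS = P_x/P_y: 6·x^(−1/2) = P_x/P_y.
Solve: √x = 6·P_y/P_x, so x*(P_x,P_y) = (6·P_y/P_x)², and y* = (M − P_x·x*)/P_y.
Plugging in: x* = (6·2/6)² = 4.

x* = 4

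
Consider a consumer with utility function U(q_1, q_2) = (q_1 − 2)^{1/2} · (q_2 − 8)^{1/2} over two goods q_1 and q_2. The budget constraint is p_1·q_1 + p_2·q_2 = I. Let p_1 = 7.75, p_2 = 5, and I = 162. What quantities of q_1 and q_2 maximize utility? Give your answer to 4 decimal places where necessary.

q_1* = 8.871, q_2* = 18.65

This is Cobb-Douglas in (q_1−2, q_2−8): tangency gives 0.5·p_2·(q_2−8) = 0.5·p_1·(q_1−2).
Substituting into the budget: q_1* = 2 + 0.5·(I − 2·p_1 − 8·p_2)/p_1, and q_2* = 8 + 0.5·(…)/p_2.
Discretionary income = 162 − 2·7.75 − 8·5 = 106.5; q_1* = 2 + 0.5·106.5/7.75 = 8.871; q_2* = 8 + 0.5·106.5/5 = 18.65.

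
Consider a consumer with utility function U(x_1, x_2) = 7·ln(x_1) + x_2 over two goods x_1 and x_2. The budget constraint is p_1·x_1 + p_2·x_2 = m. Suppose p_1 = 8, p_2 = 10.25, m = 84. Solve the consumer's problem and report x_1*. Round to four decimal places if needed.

x_1* = 8.9688

MU_x_1 = 7/x_1, MU_x_2 = 1. Tangency: 7/x_1 = p_1/p_2.
So x_1*(p_1,p_2) = 7·p_2/p_1, independent of income; and x_2* = (m − 7·p_2)/p_2.
At the given prices: x_1* = 7·10.25/8 = 8.9688.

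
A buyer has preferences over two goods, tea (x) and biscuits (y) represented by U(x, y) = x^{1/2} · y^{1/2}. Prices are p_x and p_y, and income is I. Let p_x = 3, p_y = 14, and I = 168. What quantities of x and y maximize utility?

x* = 28, y* = 6

The MRS is y/x. Set MRS = p_x/p_y.
Rearranging, p_y·y = p_x·x. Substituting into the budget gives p_x·x·(1 + 1) = I.
Demand: x*(p_x,p_y,I) = 0.5·I/p_x and y* = 0.5·I/p_y.
At p_x=3, p_y=14, I=168: x* = 0.5·168/3 = 28, y* = 6.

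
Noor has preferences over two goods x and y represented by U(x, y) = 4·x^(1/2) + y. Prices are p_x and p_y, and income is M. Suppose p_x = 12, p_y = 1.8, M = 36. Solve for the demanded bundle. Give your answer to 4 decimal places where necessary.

x* = 0.09, y* = 19.4

Set MRS = p_x/p_y: 2·x^(−1/2) = p_x/p_y.
Thus x* = (2·p_y/p_x)² — independent of M — with the rest of income spent on y.
Plugging in: x* = (2·1.8/12)² = 0.09, y* = 19.4.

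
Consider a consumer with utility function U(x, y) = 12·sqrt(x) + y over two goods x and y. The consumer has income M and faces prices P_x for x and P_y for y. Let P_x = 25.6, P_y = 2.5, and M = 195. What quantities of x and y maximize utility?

x* = 0.3433, y* = 74.4844

Thus x* = (6·P_y/P_x)² — independent of M — with the rest of income spent on y.
Plugging in: x* = (6·2.5/25.6)² = 0.3433, y* = 74.4844.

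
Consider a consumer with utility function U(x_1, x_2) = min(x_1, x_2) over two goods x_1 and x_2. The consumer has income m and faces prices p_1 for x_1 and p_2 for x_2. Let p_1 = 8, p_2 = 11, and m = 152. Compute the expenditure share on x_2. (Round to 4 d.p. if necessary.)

With perfect complements, no substitution: consume in ratio x_1:x_2 = 1:1.
Budget: p_1·x_1 + p_2·x_1 = m, so (p_1 + p_2)·x_1 = m.
Demand: x_1*(p_1,p_2,m) = m/(p_1 + p_2), x_2* = m/(p_1 + p_2).
Here 8 + 11 = 19, giving x_1* = 8 and x_2* = 8.
Expenditure on x_2: 11·8 = 88; share = 0.5789.

share on x_2 = 0.5789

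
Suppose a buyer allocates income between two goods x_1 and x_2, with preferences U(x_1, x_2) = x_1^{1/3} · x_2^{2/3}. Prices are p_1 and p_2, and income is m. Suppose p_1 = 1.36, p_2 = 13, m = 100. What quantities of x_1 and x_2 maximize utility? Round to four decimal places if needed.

Demand: x_1*(p_1,p_2,m) = 1/3·m/p_1 and x_2* = 2/3·m/p_2.
At p_1=1.36, p_2=13, m=100: x_1* = 1/3·100/1.36 = 24.5098, x_2* = 5.1282.

x_1* = 24.5098, x_2* = 5.1282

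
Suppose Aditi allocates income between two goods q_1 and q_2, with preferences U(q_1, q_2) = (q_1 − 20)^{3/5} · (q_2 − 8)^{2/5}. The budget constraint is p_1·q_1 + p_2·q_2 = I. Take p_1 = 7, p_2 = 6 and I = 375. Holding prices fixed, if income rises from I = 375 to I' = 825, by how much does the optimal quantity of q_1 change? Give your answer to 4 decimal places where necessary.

Let q_1' = q_1−20, q_2' = q_2−8. MRS = (3/2)·q_2'/q_1' = p_1/p_2.
Substituting into the budget: q_1* = 20 + 0.6·(I − 20·p_1 − 8·p_2)/p_1, and q_2* = 8 + 0.4·(…)/p_2.
Discretionary income = 375 − 20·7 − 8·6 = 187; q_1* = 20 + 0.6·187/7 = 36.0286.
At I' = 825: q_1* = 74.6. Change: 74.6 − 36.0286 = 38.5714.

Δq_1* = 38.5714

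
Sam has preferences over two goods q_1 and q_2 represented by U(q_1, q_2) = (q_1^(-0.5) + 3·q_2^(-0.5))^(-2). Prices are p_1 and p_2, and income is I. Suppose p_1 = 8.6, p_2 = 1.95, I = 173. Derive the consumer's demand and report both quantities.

MRS = MU_q_1/MU_q_2 = (1/3)·(q_2/q_1)^(1.5). Set equal to p_1/p_2.
Solve for the ratio: q_2/q_1 = [3·p_1/p_2]^(2/3).
With the ratio pinned down, the budget gives q_1* = I/(p_1 + p_2·(q_2/q_1)) and q_2* = (q_2/q_1)·q_1*.
Numerically q_2/q_1 = 5.594012, so q_1* = 173/(8.6 + 1.95·5.594012) = 8.868 and q_2* = 5.594012·8.868 = 49.6078.

q_1* = 8.868, q_2* = 49.6078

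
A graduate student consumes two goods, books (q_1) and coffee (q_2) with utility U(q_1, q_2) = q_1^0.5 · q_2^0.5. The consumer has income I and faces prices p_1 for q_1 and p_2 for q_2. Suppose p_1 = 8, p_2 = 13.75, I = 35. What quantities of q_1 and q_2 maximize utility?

q_1* = 2.1875, q_2* = 1.2727

Demand: q_1*(p_1,p_2,I) = 0.5·I/p_1 and q_2* = 0.5·I/p_2.
At p_1=8, p_2=13.75, I=35: q_1* = 0.5·35/8 = 2.1875, q_2* = 1.2727.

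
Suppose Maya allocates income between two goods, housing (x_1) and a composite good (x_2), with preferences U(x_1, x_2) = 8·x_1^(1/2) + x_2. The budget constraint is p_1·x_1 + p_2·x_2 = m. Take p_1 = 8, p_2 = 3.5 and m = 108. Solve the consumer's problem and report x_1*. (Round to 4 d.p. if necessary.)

MU_x_1 = 4/√x_1, MU_x_2 = 1. Tangency: 4/√x_1 = p_1/p_2.
Solve: √x_1 = 4·p_2/p_1, so x_1*(p_1,p_2) = (4·p_2/p_1)², and x_2* = (m − p_1·x_1*)/p_2.
Plugging in: x_1* = (4·3.5/8)² = 3.0625.

x_1* = 3.0625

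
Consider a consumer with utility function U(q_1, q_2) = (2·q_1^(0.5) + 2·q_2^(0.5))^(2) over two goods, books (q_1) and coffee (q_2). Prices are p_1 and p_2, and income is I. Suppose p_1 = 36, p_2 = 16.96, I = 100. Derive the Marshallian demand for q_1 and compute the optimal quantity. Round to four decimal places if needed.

q_1* = 0.8896

With the ratio pinned down, the budget gives q_1* = I/(p_1 + p_2·(q_2/q_1)) and q_2* = (q_2/q_1)·q_1*.
Numerically q_2/q_1 = 4.505607, so q_1* = 100/(36 + 16.96·4.505607) = 0.8896.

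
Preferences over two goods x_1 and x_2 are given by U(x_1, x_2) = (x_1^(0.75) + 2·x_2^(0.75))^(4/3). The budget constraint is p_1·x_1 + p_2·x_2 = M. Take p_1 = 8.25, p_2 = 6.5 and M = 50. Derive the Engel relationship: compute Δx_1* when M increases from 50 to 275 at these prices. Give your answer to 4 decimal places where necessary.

MU_x_1 ∝ x_1^(-0.25), MU_x_2 ∝ 2·x_2^(-0.25), so MRS = (1/2)·(x_2/x_1)^(0.25) = p_1/p_2.
Solve for the ratio: x_2/x_1 = [2·p_1/p_2]^(4).
With the ratio pinned down, the budget gives x_1* = M/(p_1 + p_2·(x_2/x_1)) and x_2* = (x_2/x_1)·x_1*.
Numerically x_2/x_1 = 41.522391, so x_1* = 50/(8.25 + 6.5·41.522391) = 0.1798.
At M' = 275: x_1* = 0.9887. Change: 0.9887 − 0.1798 = 0.8089.

Δx_1* = 0.8089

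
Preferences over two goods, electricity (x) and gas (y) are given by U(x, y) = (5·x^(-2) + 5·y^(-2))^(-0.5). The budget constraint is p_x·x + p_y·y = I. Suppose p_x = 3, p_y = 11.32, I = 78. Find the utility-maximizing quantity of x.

MRS = MU_x/MU_y = (y/x)^(3). Set equal to p_x/p_y.
Hence y/x = (p_x/p_y)^(1/(3)), i.e. raised to the 1/3 power.
With the ratio pinned down, the budget gives x* = I/(p_x + p_y·(y/x)) and y* = (y/x)·x*.
Numerically y/x = 0.64233, so x* = 78/(3 + 11.32·0.64233) = 7.5941.

x* = 7.5941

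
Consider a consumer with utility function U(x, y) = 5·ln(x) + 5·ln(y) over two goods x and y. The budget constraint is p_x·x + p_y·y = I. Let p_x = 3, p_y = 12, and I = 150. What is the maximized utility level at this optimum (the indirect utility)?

V = 25.2573

At p_x=3, p_y=12, I=150: x* = 0.5·150/3 = 25, y* = 6.25.
Utility at the optimum: U(25, 6.25) = 25.2573.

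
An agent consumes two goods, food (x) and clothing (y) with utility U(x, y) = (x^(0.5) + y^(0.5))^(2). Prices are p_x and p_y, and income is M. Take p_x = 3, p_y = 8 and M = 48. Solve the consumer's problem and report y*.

y* = 1.6364

Substitute y = (y/x)·x into the budget: x* = M/(p_x + p_y·(y/x)).
Numerically y/x = 0.140625, so x* = 48/(3 + 8·0.140625) = 11.6364 and y* = 0.140625·11.6364 = 1.6364.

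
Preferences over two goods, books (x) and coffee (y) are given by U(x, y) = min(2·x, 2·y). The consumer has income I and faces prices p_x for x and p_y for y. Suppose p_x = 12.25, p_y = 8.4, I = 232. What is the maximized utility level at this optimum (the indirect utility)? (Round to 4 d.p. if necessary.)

Demand: x*(p_x,p_y,I) = 2·I/(2·p_x + 2·p_y), y* = 2·I/(2·p_x + 2·p_y).
Here 2·12.25 + 2·8.4 = 41.3, giving x* = 11.2349 and y* = 11.2349.
Utility at the optimum: U(11.2349, 11.2349) = 22.4697.

V = 22.4697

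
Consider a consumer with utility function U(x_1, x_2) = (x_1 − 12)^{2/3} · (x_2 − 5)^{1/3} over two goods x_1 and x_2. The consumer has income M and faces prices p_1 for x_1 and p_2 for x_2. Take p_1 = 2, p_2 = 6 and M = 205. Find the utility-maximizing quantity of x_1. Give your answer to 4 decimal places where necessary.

x_1* = 62.3333

This is Cobb-Douglas in (x_1−12, x_2−5): tangency gives 2/3·p_2·(x_2−5) = 1/3·p_1·(x_1−12).
After buying the subsistence bundle (12, 5), a share 2/3 of the remaining income goes to x_1: x_1* = 12 + 2/3·(M − 12p_1 − 5p_2)/p_1.
Discretionary income = 205 − 12·2 − 5·6 = 151; x_1* = 12 + 2/3·151/2 = 62.3333.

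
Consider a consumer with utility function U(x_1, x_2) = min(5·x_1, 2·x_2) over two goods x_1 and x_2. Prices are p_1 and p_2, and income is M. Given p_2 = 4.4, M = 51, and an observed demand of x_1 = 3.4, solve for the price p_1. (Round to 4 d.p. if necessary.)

Leontief preferences: the optimum is at the kink where x_1/2 = x_2/5, i.e. x_2 = (5/2)·x_1.
Budget: p_1·x_1 + p_2·(5/2)·x_1 = M, so (2·p_1 + 5·p_2)·x_1 = 2·M.
Demand: x_1*(p_1,p_2,M) = 2·M/(2·p_1 + 5·p_2), x_2* = 5·M/(2·p_1 + 5·p_2).
Set x_1* = 3.4 in the demand function and solve for p_1: p_1 = 4.

p_1 = 4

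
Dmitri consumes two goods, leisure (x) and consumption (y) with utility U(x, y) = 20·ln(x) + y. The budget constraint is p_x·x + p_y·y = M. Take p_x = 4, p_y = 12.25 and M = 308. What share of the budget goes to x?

Set MRS = p_x/p_y: (20/x)/1 = p_x/p_y.
So x*(p_x,p_y) = 20·p_y/p_x, independent of income; and y* = (M − 20·p_y)/p_y.
At the given prices: x* = 20·12.25/4 = 61.25, and y* = 5.1429.
Expenditure on x: 4·61.25 = 245; share = 0.7955.

share on x = 0.7955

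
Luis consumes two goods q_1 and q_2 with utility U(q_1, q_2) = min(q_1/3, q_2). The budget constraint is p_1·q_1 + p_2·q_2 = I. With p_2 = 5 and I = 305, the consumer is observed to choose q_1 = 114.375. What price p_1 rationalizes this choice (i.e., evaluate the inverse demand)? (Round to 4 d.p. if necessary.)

Leontief preferences: the optimum is at the kink where q_1/3 = q_2/1, i.e. q_2 = (1/3)·q_1.
Budget: p_1·q_1 + p_2·(1/3)·q_1 = I, so (3·p_1 + p_2)·q_1 = 3·I.
Demand: q_1*(p_1,p_2,I) = 3·I/(3·p_1 + p_2), q_2* = I/(3·p_1 + p_2).
Set q_1* = 114.375 in the demand function and solve for p_1: p_1 = 1.

p_1 = 1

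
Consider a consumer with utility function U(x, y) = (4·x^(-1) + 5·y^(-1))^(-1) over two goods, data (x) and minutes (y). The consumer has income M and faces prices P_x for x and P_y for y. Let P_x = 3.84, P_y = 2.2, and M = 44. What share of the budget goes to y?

share on y = 0.4584

From the CES first-order condition, (4/5)·(y/x)^(2) = P_x/P_y.
Solve for the ratio: y/x = [(5/4)·P_x/P_y]^(0.5).
With the ratio pinned down, the budget gives x* = M/(P_x + P_y·(y/x)) and y* = (y/x)·x*.
Numerically y/x = 1.477098, so x* = 44/(3.84 + 2.2·1.477098) = 6.2063 and y* = 1.477098·6.2063 = 9.1673.
Expenditure on y: 2.2·9.1673 = 20.168; share = 0.4584.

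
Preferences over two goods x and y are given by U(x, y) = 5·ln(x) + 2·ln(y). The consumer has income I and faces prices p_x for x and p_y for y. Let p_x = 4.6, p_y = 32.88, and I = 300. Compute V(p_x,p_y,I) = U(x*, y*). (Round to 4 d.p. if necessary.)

Tangency: MRS = (5/2)·y/x = p_x/p_y.
So 5·p_y·y = 2·p_x·x; combined with the budget, a share 5/7 of income goes to x.
Demand: x*(p_x,p_y,I) = 5/7·I/p_x and y* = 2/7·I/p_y.
At p_x=4.6, p_y=32.88, I=300: x* = 5/7·300/4.6 = 46.5839, y* = 2.6069.
Utility at the optimum: U(46.5839, 2.6069) = 21.1226.

V = 21.1226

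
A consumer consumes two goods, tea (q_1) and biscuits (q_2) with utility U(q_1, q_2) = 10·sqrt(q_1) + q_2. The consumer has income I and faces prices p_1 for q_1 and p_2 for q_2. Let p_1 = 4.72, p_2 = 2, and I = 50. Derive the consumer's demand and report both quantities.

MU_q_1 = 5/√q_1, MU_q_2 = 1. Tangency: 5/√q_1 = p_1/p_2.
Solve: √q_1 = 5·p_2/p_1, so q_1*(p_1,p_2) = (5·p_2/p_1)², and q_2* = (I − p_1·q_1*)/p_2.
Plugging in: q_1* = (5·2/4.72)² = 4.4887, q_2* = 14.4068.

q_1* = 4.4887, q_2* = 14.4068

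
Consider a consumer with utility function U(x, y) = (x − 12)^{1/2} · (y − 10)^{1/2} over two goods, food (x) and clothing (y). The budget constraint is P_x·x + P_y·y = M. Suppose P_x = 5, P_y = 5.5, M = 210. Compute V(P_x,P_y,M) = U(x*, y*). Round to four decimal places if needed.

V = 9.0579

MRS = (y−10)/(x−12). Tangency with P_x/P_y gives y−10 = (P_x/P_y)·(x−12).
After buying the subsistence bundle (12, 10), a share 0.5 of the remaining income goes to x: x* = 12 + 0.5·(M − 12P_x − 10P_y)/P_x.
Discretionary income = 210 − 12·5 − 10·5.5 = 95; x* = 12 + 0.5·95/5 = 21.5; y* = 10 + 0.5·95/5.5 = 18.6364.
Utility at the optimum: U(21.5, 18.6364) = 9.0579.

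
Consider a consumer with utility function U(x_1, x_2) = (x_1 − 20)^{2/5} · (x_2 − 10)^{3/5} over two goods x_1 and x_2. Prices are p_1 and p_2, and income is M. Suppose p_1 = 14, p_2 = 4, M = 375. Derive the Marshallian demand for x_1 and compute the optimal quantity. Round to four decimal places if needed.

x_1* = 21.5714

After buying the subsistence bundle (20, 10), a share 0.4 of the remaining income goes to x_1: x_1* = 20 + 0.4·(M − 20p_1 − 10p_2)/p_1.
Discretionary income = 375 − 20·14 − 10·4 = 55; x_1* = 20 + 0.4·55/14 = 21.5714.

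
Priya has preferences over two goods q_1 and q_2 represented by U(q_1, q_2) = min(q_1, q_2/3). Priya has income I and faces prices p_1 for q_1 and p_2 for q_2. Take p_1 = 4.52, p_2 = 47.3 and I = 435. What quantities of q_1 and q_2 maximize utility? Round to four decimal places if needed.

With perfect complements, no substitution: consume in ratio q_1:q_2 = 1:3.
Budget: p_1·q_1 + p_2·3·q_1 = I, so (p_1 + 3·p_2)·q_1 = I.
Demand: q_1*(p_1,p_2,I) = I/(p_1 + 3·p_2), q_2* = 3·I/(p_1 + 3·p_2).
Here 4.52 + 3·47.3 = 146.42, giving q_1* = 2.9709 and q_2* = 8.9127.

q_1* = 2.9709, q_2* = 8.9127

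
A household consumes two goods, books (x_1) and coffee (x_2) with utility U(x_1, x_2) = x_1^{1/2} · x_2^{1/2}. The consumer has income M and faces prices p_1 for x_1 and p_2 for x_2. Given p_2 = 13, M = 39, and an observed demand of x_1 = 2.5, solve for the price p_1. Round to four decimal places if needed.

p_1 = 7.8

The MRS is x_2/x_1. Set MRS = p_1/p_2.
So 0.5·p_2·x_2 = 0.5·p_1·x_1; combined with the budget, a share 0.5 of income goes to x_1.
Demand: x_1*(p_1,p_2,M) = 0.5·M/p_1 and x_2* = 0.5·M/p_2.
Set x_1* = 2.5 in the demand function and solve for p_1: p_1 = 7.8.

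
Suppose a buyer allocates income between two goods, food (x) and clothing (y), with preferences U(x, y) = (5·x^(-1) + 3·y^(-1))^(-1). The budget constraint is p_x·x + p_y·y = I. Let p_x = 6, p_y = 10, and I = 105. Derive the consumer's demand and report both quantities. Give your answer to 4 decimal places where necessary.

x* = 8.75, y* = 5.25

MU_x ∝ 5·x^(-2), MU_y ∝ 3·y^(-2), so MRS = (5/3)·(y/x)^(2) = p_x/p_y.
Hence y/x = ((3/5)·p_x/p_y)^(1/(2)), i.e. raised to the 0.5 power.
With the ratio pinned down, the budget gives x* = I/(p_x + p_y·(y/x)) and y* = (y/x)·x*.
Numerically y/x = 0.6, so x* = 105/(6 + 10·0.6) = 8.75 and y* = 0.6·8.75 = 5.25.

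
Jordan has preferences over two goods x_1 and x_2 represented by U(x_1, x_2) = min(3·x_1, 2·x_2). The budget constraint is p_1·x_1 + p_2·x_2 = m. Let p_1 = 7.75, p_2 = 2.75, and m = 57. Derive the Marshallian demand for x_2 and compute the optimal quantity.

x_2* = 7.2

Demand: x_1*(p_1,p_2,m) = 2·m/(2·p_1 + 3·p_2), x_2* = 3·m/(2·p_1 + 3·p_2).
Here 2·7.75 + 3·2.75 = 23.75, giving x_2* = 7.2.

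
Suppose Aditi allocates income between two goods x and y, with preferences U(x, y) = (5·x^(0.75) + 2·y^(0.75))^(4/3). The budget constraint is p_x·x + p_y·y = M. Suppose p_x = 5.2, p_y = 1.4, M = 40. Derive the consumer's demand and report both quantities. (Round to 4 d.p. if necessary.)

x* = 3.3274, y* = 16.2124

Substitute y = (y/x)·x into the budget: x* = M/(p_x + p_y·(y/x)).
Numerically y/x = 4.872381, so x* = 40/(5.2 + 1.4·4.872381) = 3.3274 and y* = 4.872381·3.3274 = 16.2124.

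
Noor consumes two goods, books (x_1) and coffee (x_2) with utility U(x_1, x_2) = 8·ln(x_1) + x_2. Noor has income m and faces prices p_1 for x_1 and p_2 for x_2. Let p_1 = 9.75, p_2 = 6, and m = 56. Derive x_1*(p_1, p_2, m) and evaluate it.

x_1* = 4.9231

At the given prices: x_1* = 8·6/9.75 = 4.9231.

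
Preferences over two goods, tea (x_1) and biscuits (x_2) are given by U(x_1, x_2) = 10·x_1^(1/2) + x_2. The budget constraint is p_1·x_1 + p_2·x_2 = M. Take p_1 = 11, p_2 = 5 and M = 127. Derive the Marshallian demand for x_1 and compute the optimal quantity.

x_1* = 5.1653

Set MRS = p_1/p_2: 5·x_1^(−1/2) = p_1/p_2.
Solve: √x_1 = 5·p_2/p_1, so x_1*(p_1,p_2) = (5·p_2/p_1)², and x_2* = (M − p_1·x_1*)/p_2.
Plugging in: x_1* = (5·5/11)² = 5.1653.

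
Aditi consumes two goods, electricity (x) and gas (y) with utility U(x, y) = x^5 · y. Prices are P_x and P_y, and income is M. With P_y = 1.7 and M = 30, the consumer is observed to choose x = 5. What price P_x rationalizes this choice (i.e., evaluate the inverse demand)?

MU_x/MU_y = (5·y)/(x); tangency sets this equal to P_x/P_y.
So 5·P_y·y = P_x·x; combined with the budget, a share 5/6 of income goes to x.
Demand: x*(P_x,P_y,M) = 5/6·M/P_x and y* = 1/6·M/P_y.
Set x* = 5 in the demand function and solve for P_x: P_x = 5.

P_x = 5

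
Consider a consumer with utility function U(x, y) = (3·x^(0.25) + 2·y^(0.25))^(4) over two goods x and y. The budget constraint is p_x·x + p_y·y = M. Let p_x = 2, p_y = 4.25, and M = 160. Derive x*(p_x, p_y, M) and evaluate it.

MU_x ∝ 3·x^(-0.75), MU_y ∝ 2·y^(-0.75), so MRS = (3/2)·(y/x)^(0.75) = p_x/p_y.
Solve for the ratio: y/x = [(2/3)·p_x/p_y]^(4/3).
With the ratio pinned down, the budget gives x* = M/(p_x + p_y·(y/x)) and y* = (y/x)·x*.
Numerically y/x = 0.213173, so x* = 160/(2 + 4.25·0.213173) = 55.0587.

x* = 55.0587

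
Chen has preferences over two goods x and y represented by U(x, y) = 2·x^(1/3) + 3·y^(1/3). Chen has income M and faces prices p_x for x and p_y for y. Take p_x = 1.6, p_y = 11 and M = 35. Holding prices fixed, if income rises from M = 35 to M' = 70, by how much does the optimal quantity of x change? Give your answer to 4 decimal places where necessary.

MRS = MU_x/MU_y = (2/3)·(y/x)^(2/3). Set equal to p_x/p_y.
Solve for the ratio: y/x = [(3/2)·p_x/p_y]^(1.5).
With the ratio pinned down, the budget gives x* = M/(p_x + p_y·(y/x)) and y* = (y/x)·x*.
Numerically y/x = 0.101913, so x* = 35/(1.6 + 11·0.101913) = 12.8627.
At M' = 70: x* = 25.7255. Change: 25.7255 − 12.8627 = 12.8627.

Δx* = 12.8627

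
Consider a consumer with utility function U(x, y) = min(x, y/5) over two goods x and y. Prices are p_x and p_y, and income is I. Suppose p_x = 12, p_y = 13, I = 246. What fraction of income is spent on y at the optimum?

share on y = 0.8442

Leontief preferences: the optimum is at the kink where x/1 = y/5, i.e. y = 5·x.
Budget: p_x·x + p_y·5·x = I, so (p_x + 5·p_y)·x = I.
Demand: x*(p_x,p_y,I) = I/(p_x + 5·p_y), y* = 5·I/(p_x + 5·p_y).
Here 12 + 5·13 = 77, giving x* = 3.1948 and y* = 15.974.
Expenditure on y: 13·15.974 = 207.6623; share = 0.8442.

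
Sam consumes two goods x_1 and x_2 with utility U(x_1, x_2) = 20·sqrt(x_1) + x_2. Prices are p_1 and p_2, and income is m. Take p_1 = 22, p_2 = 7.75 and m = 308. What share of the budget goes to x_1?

share on x_1 = 0.8864

MU_x_1 = 10/√x_1, MU_x_2 = 1. Tangency: 10/√x_1 = p_1/p_2.
Solve: √x_1 = 10·p_2/p_1, so x_1*(p_1,p_2) = (10·p_2/p_1)², and x_2* = (m − p_1·x_1*)/p_2.
Plugging in: x_1* = (10·7.75/22)² = 12.4096, x_2* = 4.5147.
Expenditure on x_1: 22·12.4096 = 273.0114; share = 0.8864.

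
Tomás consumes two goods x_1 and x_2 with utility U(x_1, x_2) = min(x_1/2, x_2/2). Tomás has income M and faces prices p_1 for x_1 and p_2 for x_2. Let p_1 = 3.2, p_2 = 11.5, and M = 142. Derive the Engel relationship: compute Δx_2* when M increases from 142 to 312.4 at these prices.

Leontief preferences: the optimum is at the kink where x_1/2 = x_2/2, i.e. x_2 = x_1.
Budget: p_1·x_1 + p_2·x_1 = M, so (2·p_1 + 2·p_2)·x_1 = 2·M.
Demand: x_1*(p_1,p_2,M) = 2·M/(2·p_1 + 2·p_2), x_2* = 2·M/(2·p_1 + 2·p_2).
Here 2·3.2 + 2·11.5 = 29.4, giving x_2* = 9.6599.
At M' = 312.4: x_2* = 21.2517. Change: 21.2517 − 9.6599 = 11.5918.

Δx_2* = 11.5918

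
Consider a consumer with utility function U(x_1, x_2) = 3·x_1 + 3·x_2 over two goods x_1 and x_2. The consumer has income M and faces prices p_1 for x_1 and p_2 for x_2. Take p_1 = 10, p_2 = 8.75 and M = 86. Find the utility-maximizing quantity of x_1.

x_2 gives more utility per dollar, so spend all income on x_2: x_2* = M/p_2, x_1* = 0.
Numerically: x_1* = 0, x_2* = 9.8286.

x_1* = 0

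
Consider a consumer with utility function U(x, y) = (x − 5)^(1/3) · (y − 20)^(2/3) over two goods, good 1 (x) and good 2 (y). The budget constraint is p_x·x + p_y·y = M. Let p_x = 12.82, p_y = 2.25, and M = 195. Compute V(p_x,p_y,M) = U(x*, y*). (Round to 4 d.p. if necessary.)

V = 11.3103

MRS = (1/2)·(y−20)/(x−5). Tangency with p_x/p_y gives y−20 = 2·(p_x/p_y)·(x−5).
After buying the subsistence bundle (5, 20), a share 1/3 of the remaining income goes to x: x* = 5 + 1/3·(M − 5p_x − 20p_y)/p_x.
Discretionary income = 195 − 5·12.82 − 20·2.25 = 85.9; x* = 5 + 1/3·85.9/12.82 = 7.2335; y* = 20 + 2/3·85.9/2.25 = 45.4519.
Utility at the optimum: U(7.2335, 45.4519) = 11.3103.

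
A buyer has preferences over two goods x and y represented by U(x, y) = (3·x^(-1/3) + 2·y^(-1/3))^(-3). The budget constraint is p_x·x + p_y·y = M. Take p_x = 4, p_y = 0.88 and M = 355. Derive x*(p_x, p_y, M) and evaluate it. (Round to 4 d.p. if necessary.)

MRS = MU_x/MU_y = (3/2)·(y/x)^(4/3). Set equal to p_x/p_y.
Solve for the ratio: y/x = [(2/3)·p_x/p_y]^(0.75).
With the ratio pinned down, the budget gives x* = M/(p_x + p_y·(y/x)) and y* = (y/x)·x*.
Numerically y/x = 2.296754, so x* = 355/(4 + 0.88·2.296754) = 58.9589.

x* = 58.9589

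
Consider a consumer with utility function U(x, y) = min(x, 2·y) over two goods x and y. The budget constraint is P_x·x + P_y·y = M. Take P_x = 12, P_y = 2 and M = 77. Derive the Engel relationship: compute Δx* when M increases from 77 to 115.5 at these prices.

Δx* = 2.9615

Demand: x*(P_x,P_y,M) = 2·M/(2·P_x + P_y), y* = M/(2·P_x + P_y).
Here 2·12 + 2 = 26, giving x* = 5.9231.
At M' = 115.5: x* = 8.8846. Change: 8.8846 − 5.9231 = 2.9615.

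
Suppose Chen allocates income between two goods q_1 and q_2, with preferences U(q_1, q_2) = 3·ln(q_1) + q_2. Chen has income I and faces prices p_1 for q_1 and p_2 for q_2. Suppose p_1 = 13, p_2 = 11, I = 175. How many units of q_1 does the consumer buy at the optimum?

Set MRS = p_1/p_2: (3/q_1)/1 = p_1/p_2.
So q_1*(p_1,p_2) = 3·p_2/p_1, independent of income; and q_2* = (I − 3·p_2)/p_2.
At the given prices: q_1* = 3·11/13 = 2.5385.

q_1* = 2.5385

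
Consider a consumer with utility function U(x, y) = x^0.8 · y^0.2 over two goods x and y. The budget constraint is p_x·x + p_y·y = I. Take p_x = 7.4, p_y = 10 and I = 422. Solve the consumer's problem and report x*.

x* = 45.6216

Tangency: MRS = 4·y/x = p_x/p_y.
So 0.8·p_y·y = 0.2·p_x·x; combined with the budget, a share 0.8 of income goes to x.
Demand: x*(p_x,p_y,I) = 0.8·I/p_x and y* = 0.2·I/p_y.
At p_x=7.4, p_y=10, I=422: x* = 0.8·422/7.4 = 45.6216.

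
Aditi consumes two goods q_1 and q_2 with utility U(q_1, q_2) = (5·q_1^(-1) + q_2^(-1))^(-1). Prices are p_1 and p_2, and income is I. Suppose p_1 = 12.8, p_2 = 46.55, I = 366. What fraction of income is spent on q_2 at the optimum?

MU_q_1 ∝ 5·q_1^(-2), MU_q_2 ∝ q_2^(-2), so MRS = 5·(q_2/q_1)^(2) = p_1/p_2.
Hence q_2/q_1 = ((1/5)·p_1/p_2)^(1/(2)), i.e. raised to the 0.5 power.
With the ratio pinned down, the budget gives q_1* = I/(p_1 + p_2·(q_2/q_1)) and q_2* = (q_2/q_1)·q_1*.
Numerically q_2/q_1 = 0.234509, so q_1* = 366/(12.8 + 46.55·0.234509) = 15.4324 and q_2* = 0.234509·15.4324 = 3.619.
Expenditure on q_2: 46.55·3.619 = 168.4659; share = 0.4603.

share on q_2 = 0.4603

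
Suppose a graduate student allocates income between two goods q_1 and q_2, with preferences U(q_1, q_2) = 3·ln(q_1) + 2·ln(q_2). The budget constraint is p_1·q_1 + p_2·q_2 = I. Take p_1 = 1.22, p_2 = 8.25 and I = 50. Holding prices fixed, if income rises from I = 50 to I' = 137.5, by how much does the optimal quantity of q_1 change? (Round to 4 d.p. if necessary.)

Δq_1* = 43.0328

MU_q_1/MU_q_2 = (3·q_2)/(2·q_1); tangency sets this equal to p_1/p_2.
So 3·p_2·q_2 = 2·p_1·q_1; combined with the budget, a share 0.6 of income goes to q_1.
Demand: q_1*(p_1,p_2,I) = 0.6·I/p_1 and q_2* = 0.4·I/p_2.
At p_1=1.22, p_2=8.25, I=50: q_1* = 0.6·50/1.22 = 24.5902.
At I' = 137.5: q_1* = 67.623. Change: 67.623 − 24.5902 = 43.0328.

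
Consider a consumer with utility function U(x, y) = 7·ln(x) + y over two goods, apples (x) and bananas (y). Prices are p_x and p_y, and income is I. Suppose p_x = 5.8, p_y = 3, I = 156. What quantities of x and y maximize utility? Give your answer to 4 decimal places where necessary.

So x*(p_x,p_y) = 7·p_y/p_x, independent of income; and y* = (I − 7·p_y)/p_y.
At the given prices: x* = 7·3/5.8 = 3.6207, and y* = 45.

x* = 3.6207, y* = 45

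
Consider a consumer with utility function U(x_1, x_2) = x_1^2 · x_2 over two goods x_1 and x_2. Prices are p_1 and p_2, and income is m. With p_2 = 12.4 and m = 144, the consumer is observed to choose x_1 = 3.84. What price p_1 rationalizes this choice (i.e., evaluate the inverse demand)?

p_1 = 25

Tangency: MRS = 2·x_2/x_1 = p_1/p_2.
So 2·p_2·x_2 = p_1·x_1; combined with the budget, a share 2/3 of income goes to x_1.
Demand: x_1*(p_1,p_2,m) = 2/3·m/p_1 and x_2* = 1/3·m/p_2.
Set x_1* = 3.84 in the demand function and solve for p_1: p_1 = 25.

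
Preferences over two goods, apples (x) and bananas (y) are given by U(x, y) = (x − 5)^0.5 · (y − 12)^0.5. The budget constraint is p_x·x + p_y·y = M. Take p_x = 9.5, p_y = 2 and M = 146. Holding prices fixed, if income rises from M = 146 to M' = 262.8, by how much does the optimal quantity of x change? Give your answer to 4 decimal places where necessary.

MRS = (y−12)/(x−5). Tangency with p_x/p_y gives y−12 = (p_x/p_y)·(x−5).
Substituting into the budget: x* = 5 + 0.5·(M − 5·p_x − 12·p_y)/p_x, and y* = 12 + 0.5·(…)/p_y.
Discretionary income = 146 − 5·9.5 − 12·2 = 74.5; x* = 5 + 0.5·74.5/9.5 = 8.9211.
At M' = 262.8: x* = 15.0684. Change: 15.0684 − 8.9211 = 6.1474.

Δx* = 6.1474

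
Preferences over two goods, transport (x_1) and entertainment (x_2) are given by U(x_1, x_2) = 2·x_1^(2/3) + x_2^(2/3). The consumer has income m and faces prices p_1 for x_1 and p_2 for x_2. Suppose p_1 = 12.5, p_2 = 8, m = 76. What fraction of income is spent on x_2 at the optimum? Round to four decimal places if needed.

share on x_2 = 0.2338

Substitute x_2 = (x_2/x_1)·x_1 into the budget: x_1* = m/(p_1 + p_2·(x_2/x_1)).
Numerically x_2/x_1 = 0.476837, so x_1* = 76/(12.5 + 8·0.476837) = 4.6584 and x_2* = 0.476837·4.6584 = 2.2213.
Expenditure on x_2: 8·2.2213 = 17.7703; share = 0.2338.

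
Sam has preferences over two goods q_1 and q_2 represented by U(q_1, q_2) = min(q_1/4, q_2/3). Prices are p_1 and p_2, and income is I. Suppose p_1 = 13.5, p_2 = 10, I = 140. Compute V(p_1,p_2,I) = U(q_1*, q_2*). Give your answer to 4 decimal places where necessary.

Leontief preferences: the optimum is at the kink where q_1/4 = q_2/3, i.e. q_2 = (3/4)·q_1.
Budget: p_1·q_1 + p_2·(3/4)·q_1 = I, so (4·p_1 + 3·p_2)·q_1 = 4·I.
Demand: q_1*(p_1,p_2,I) = 4·I/(4·p_1 + 3·p_2), q_2* = 3·I/(4·p_1 + 3·p_2).
Here 4·13.5 + 3·10 = 84, giving q_1* = 6.6667 and q_2* = 5.
Utility at the optimum: U(6.6667, 5) = 1.6667.

V = 1.6667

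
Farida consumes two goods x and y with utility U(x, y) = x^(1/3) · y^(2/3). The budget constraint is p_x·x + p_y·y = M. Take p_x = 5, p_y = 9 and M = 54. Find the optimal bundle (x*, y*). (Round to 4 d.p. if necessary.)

x* = 3.6, y* = 4

Tangency: MRS = (1/2)·y/x = p_x/p_y.
Rearranging, p_y·y = 2·p_x·x. Substituting into the budget gives p_x·x·(1 + 2) = M.
Demand: x*(p_x,p_y,M) = 1/3·M/p_x and y* = 2/3·M/p_y.
At p_x=5, p_y=9, M=54: x* = 1/3·54/5 = 3.6, y* = 4.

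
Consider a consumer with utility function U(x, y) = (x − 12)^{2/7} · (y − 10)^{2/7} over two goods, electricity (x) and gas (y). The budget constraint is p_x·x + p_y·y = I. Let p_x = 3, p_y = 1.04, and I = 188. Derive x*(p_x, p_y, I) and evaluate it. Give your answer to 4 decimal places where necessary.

x* = 35.6

This is Cobb-Douglas in (x−12, y−10): tangency gives 2/7·p_y·(y−10) = 2/7·p_x·(x−12).
Substituting into the budget: x* = 12 + 0.5·(I − 12·p_x − 10·p_y)/p_x, and y* = 10 + 0.5·(…)/p_y.
Discretionary income = 188 − 12·3 − 10·1.04 = 141.6; x* = 12 + 0.5·141.6/3 = 35.6.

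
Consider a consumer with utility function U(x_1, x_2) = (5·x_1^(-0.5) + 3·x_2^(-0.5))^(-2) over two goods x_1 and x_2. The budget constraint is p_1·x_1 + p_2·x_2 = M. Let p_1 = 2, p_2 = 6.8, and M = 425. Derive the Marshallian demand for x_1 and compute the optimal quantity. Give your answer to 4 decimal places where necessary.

MU_x_1 ∝ 5·x_1^(-1.5), MU_x_2 ∝ 3·x_2^(-1.5), so MRS = (5/3)·(x_2/x_1)^(1.5) = p_1/p_2.
Solve for the ratio: x_2/x_1 = [(3/5)·p_1/p_2]^(2/3).
With the ratio pinned down, the budget gives x_1* = M/(p_1 + p_2·(x_2/x_1)) and x_2* = (x_2/x_1)·x_1*.
Numerically x_2/x_1 = 0.314617, so x_1* = 425/(2 + 6.8·0.314617) = 102.6721.

x_1* = 102.6721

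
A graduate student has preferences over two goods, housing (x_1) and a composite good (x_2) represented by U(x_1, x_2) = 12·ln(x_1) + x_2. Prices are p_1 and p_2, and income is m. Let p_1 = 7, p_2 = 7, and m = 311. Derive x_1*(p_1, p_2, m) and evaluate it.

x_1* = 12

MU_x_1 = 12/x_1, MU_x_2 = 1. Tangency: 12/x_1 = p_1/p_2.
So x_1*(p_1,p_2) = 12·p_2/p_1, independent of income; and x_2* = (m − 12·p_2)/p_2.
At the given prices: x_1* = 12·7/7 = 12.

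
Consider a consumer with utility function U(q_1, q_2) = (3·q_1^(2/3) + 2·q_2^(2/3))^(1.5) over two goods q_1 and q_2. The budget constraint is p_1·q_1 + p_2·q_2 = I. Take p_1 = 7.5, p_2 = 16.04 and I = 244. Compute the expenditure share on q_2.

MRS = MU_q_1/MU_q_2 = (3/2)·(q_2/q_1)^(1/3). Set equal to p_1/p_2.
Solve for the ratio: q_2/q_1 = [(2/3)·p_1/p_2]^(3).
Substitute q_2 = (q_2/q_1)·q_1 into the budget: q_1* = I/(p_1 + p_2·(q_2/q_1)).
Numerically q_2/q_1 = 0.03029, so q_1* = 244/(7.5 + 16.04·0.03029) = 30.554 and q_2* = 0.03029·30.554 = 0.9255.
Expenditure on q_2: 16.04·0.9255 = 14.8447; share = 0.0608.

share on q_2 = 0.0608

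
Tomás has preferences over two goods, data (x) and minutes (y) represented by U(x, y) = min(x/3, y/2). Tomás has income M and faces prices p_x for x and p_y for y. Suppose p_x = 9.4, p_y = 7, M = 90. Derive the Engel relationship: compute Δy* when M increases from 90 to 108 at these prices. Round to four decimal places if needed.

With perfect complements, no substitution: consume in ratio x:y = 3:2.
Budget: p_x·x + p_y·(2/3)·x = M, so (3·p_x + 2·p_y)·x = 3·M.
Demand: x*(p_x,p_y,M) = 3·M/(3·p_x + 2·p_y), y* = 2·M/(3·p_x + 2·p_y).
Here 3·9.4 + 2·7 = 42.2, giving y* = 4.2654.
At M' = 108: y* = 5.1185. Change: 5.1185 − 4.2654 = 0.8531.

Δy* = 0.8531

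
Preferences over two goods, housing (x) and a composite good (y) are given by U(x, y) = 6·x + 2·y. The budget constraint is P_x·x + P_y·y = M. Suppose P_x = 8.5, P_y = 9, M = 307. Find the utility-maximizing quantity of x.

Perfect substitutes: compare marginal utility per dollar. 6/P_x vs 2/P_y → 0.7059 vs 0.2222.
x gives more utility per dollar, so spend all income on x: x* = M/P_x, y* = 0.
Numerically: x* = 36.1176, y* = 0.

x* = 36.1176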